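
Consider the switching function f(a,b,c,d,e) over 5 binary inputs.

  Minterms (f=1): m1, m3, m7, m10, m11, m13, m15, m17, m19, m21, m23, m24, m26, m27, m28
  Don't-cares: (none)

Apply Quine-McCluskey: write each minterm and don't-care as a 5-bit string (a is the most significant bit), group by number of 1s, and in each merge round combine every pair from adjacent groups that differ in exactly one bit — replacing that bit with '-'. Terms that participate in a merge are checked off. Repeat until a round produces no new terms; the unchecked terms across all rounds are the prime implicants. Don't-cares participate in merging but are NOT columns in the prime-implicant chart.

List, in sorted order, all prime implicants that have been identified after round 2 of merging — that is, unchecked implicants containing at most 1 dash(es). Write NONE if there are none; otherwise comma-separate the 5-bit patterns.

Round 0: 00001✓ 00011✓ 00111✓ 01010✓ 01011✓ 01101✓ 01111✓ 10001✓ 10011✓ 10101✓ 10111✓ 11000✓ 11010✓ 11011✓ 11100✓
Round 1: -0001✓ -0011✓ -0111✓ -1010✓ -1011✓ 0-011✓ 0-111✓ 00-11✓ 000-1✓ 01-11✓ 0101-✓ 011-1 1-011✓ 10-01✓ 10-11✓ 100-1✓ 101-1✓ 11-00 110-0 1101-✓
Round 2: --011 -0-11 -00-1 -101- 0--11 10--1
PIs = {--011, -0-11, -00-1, -101-, 0--11, 011-1, 10--1, 11-00, 110-0}

011-1, 11-00, 110-0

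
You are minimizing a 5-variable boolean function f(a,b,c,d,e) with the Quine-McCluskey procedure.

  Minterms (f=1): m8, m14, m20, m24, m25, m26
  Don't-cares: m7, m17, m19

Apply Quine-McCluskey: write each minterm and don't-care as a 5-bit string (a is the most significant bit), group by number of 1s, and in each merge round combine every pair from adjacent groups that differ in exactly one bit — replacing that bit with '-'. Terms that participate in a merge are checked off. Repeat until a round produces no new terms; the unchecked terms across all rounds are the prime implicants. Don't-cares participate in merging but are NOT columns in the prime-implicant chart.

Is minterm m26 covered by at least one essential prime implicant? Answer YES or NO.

YES

Round 0: 00111 01000✓ 01110 10001✓ 10011✓ 10100 11000✓ 11001✓ 11010✓
Round 1: -1000 1-001 100-1 110-0 1100-
PIs = {-1000, 00111, 01110, 1-001, 100-1, 10100, 110-0, 1100-}
Coverage chart:
  m8: -1000 ←essential
  m14: 01110 ←essential
  m20: 10100 ←essential
  m24: -1000,110-0,1100-
  m25: 1-001,1100-
  m26: 110-0 ←essential
Essential: -1000, 01110, 10100, 110-0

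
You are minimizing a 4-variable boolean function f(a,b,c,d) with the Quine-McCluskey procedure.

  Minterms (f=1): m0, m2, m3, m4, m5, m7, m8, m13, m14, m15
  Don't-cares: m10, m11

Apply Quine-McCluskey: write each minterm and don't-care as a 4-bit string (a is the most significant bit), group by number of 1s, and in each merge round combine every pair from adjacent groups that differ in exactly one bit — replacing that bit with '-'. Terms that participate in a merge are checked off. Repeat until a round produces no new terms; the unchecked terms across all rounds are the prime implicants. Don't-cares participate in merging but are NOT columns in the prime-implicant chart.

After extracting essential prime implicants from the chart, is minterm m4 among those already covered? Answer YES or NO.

NO

[col 0] 0000*, 0010*, 0011*, 0100*, 0101*, 0111*, 1000*, 1010*, 1011*, 1101*, 1110*, 1111*
[col 1] -000*, -010*, -011*, -101*, -111*, 0-00, 0-11*, 00-0*, 001-*, 01-1*, 010-, 1-10*, 1-11*, 10-0*, 101-*, 11-1*, 111-*
[col 2] --11, -0-0, -01-, -1-1, 1-1-
Prime implicants: --11, -0-0, -01-, -1-1, 0-00, 010-, 1-1-
PI chart (minterm → PIs covering it):
  0 | -0-0,0-00
  2 | -0-0,-01-
  3 | --11,-01-
  4 | 0-00,010-
  5 | -1-1,010-
  7 | --11,-1-1
  8 | -0-0  (sole → essential)
  13 | -1-1  (sole → essential)
  14 | 1-1-  (sole → essential)
  15 | --11,-1-1,1-1-
Essential prime implicants: -0-0, -1-1, 1-1-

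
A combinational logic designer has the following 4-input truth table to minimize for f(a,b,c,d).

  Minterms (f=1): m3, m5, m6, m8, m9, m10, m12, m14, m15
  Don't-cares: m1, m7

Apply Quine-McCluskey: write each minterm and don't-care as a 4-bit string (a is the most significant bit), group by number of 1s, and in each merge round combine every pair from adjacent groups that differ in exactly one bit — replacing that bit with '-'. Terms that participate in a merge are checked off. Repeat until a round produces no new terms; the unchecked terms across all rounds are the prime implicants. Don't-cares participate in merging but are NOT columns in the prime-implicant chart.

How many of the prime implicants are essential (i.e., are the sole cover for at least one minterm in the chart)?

3

Round 0: 0001✓ 0011✓ 0101✓ 0110✓ 0111✓ 1000✓ 1001✓ 1010✓ 1100✓ 1110✓ 1111✓
Round 1: -001 -110✓ -111✓ 0-01✓ 0-11✓ 00-1✓ 01-1✓ 011-✓ 1-00✓ 1-10✓ 10-0✓ 100- 11-0✓ 111-✓
Round 2: -11- 0--1 1--0
PIs = {-001, -11-, 0--1, 1--0, 100-}
Coverage chart:
  m3: 0--1 ←essential
  m5: 0--1 ←essential
  m6: -11- ←essential
  m8: 1--0,100-
  m9: -001,100-
  m10: 1--0 ←essential
  m12: 1--0 ←essential
  m14: -11-,1--0
  m15: -11- ←essential
Essential: -11-, 0--1, 1--0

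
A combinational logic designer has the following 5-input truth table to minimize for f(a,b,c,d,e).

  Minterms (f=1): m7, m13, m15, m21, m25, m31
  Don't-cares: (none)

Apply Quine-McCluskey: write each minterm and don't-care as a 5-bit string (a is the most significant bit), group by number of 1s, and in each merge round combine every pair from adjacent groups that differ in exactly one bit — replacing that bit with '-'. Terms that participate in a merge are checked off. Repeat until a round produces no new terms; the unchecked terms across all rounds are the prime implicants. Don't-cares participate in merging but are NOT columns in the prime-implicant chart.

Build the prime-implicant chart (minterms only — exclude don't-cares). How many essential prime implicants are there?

size-2^0 implicants → 00111(✓)  01101(✓)  01111(✓)  10101  11001  11111(✓)
size-2^1 implicants → -1111  0-111  011-1
Unchecked terms (primes): -1111, 0-111, 011-1, 10101, 11001
Minterm coverage:
  m7 ⊆ 0-111 [E]
  m13 ⊆ 011-1 [E]
  m15 ⊆ -1111,0-111,011-1
  m21 ⊆ 10101 [E]
  m25 ⊆ 11001 [E]
  m31 ⊆ -1111 [E]
E = {-1111, 0-111, 011-1, 10101, 11001}

5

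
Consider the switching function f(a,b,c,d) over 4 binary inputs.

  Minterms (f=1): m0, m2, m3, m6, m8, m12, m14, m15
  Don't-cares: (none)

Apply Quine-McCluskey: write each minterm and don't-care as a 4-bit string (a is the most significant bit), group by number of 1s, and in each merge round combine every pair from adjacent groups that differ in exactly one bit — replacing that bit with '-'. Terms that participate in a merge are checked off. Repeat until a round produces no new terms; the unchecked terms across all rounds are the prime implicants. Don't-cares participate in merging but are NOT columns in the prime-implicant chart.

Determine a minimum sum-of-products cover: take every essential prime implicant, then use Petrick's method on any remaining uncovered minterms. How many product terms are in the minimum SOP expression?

5

Round 0: 0000✓ 0010✓ 0011✓ 0110✓ 1000✓ 1100✓ 1110✓ 1111✓
Round 1: -000 -110 0-10 00-0 001- 1-00 11-0 111-
PIs = {-000, -110, 0-10, 00-0, 001-, 1-00, 11-0, 111-}
Coverage chart:
  m0: -000,00-0
  m2: 0-10,00-0,001-
  m3: 001- ←essential
  m6: -110,0-10
  m8: -000,1-00
  m12: 1-00,11-0
  m14: -110,11-0,111-
  m15: 111- ←essential
Essential: 001-, 111-
Petrick residual → -000, -110, 1-00
Min cover (5 terms): b'c'd' + bcd' + a'b'c + ac'd' + abc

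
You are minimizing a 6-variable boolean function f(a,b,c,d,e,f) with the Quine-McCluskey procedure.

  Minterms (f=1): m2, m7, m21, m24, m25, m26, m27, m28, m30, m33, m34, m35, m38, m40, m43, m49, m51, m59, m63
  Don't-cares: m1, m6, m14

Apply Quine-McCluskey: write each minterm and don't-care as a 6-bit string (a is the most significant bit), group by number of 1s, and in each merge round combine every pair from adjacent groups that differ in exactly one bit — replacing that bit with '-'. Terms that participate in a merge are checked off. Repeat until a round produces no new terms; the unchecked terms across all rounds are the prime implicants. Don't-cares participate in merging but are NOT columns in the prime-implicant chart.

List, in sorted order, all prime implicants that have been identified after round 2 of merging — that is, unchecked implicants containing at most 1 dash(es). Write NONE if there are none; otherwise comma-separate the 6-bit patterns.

-00001, -11011, 0-1110, 00-110, 00011-, 010101, 10001-, 101000, 111-11

size-2^0 implicants → 000001(✓)  000010(✓)  000110(✓)  000111(✓)  001110(✓)  010101  011000(✓)  011001(✓)  011010(✓)  011011(✓)  011100(✓)  011110(✓)  100001(✓)  100010(✓)  100011(✓)  100110(✓)  101000  101011(✓)  110001(✓)  110011(✓)  111011(✓)  111111(✓)
size-2^1 implicants → -00001  -00010(✓)  -00110(✓)  -11011  0-1110  00-110  000-10(✓)  00011-  011-00(✓)  011-10(✓)  0110-0(✓)  0110-1(✓)  01100-(✓)  01101-(✓)  0111-0(✓)  1-0001(✓)  1-0011(✓)  1-1011(✓)  10-011(✓)  100-10(✓)  1000-1(✓)  10001-  11-011(✓)  1100-1(✓)  111-11
size-2^2 implicants → -00-10  011--0  0110--  1--011  1-00-1
Unchecked terms (primes): -00-10, -00001, -11011, 0-1110, 00-110, 00011-, 010101, 011--0, 0110--, 1--011, 1-00-1, 10001-, 101000, 111-11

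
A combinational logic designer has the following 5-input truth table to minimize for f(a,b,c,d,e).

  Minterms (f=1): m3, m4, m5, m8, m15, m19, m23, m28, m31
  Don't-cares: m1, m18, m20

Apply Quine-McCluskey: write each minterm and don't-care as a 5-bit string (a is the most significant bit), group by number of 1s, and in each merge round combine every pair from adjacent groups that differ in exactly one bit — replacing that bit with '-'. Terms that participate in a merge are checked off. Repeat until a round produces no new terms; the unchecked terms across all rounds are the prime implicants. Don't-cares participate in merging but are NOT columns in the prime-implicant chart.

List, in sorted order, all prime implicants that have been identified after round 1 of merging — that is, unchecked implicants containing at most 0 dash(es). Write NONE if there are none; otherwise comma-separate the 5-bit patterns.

Round 0: 00001✓ 00011✓ 00100✓ 00101✓ 01000 01111✓ 10010✓ 10011✓ 10100✓ 10111✓ 11100✓ 11111✓
Round 1: -0011 -0100 -1111 00-01 000-1 0010- 1-100 1-111 10-11 1001-
PIs = {-0011, -0100, -1111, 00-01, 000-1, 0010-, 01000, 1-100, 1-111, 10-11, 1001-}

01000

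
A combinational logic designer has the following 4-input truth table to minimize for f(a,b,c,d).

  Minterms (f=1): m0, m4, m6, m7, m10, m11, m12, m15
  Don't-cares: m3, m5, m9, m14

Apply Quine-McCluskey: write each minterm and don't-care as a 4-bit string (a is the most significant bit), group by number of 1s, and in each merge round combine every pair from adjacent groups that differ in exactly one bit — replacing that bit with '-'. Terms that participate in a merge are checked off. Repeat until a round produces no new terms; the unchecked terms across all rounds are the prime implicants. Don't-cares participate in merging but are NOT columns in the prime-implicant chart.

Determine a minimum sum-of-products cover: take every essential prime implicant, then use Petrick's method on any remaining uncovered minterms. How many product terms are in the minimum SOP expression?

4

size-2^0 implicants → 0000(✓)  0011(✓)  0100(✓)  0101(✓)  0110(✓)  0111(✓)  1001(✓)  1010(✓)  1011(✓)  1100(✓)  1110(✓)  1111(✓)
size-2^1 implicants → -011(✓)  -100(✓)  -110(✓)  -111(✓)  0-00  0-11(✓)  01-0(✓)  01-1(✓)  010-(✓)  011-(✓)  1-10(✓)  1-11(✓)  10-1  101-(✓)  11-0(✓)  111-(✓)
size-2^2 implicants → --11  -1-0  -11-  01--  1-1-
Unchecked terms (primes): --11, -1-0, -11-, 0-00, 01--, 1-1-, 10-1
Minterm coverage:
  m0 ⊆ 0-00 [E]
  m4 ⊆ -1-0,0-00,01--
  m6 ⊆ -1-0,-11-,01--
  m7 ⊆ --11,-11-,01--
  m10 ⊆ 1-1- [E]
  m11 ⊆ --11,1-1-,10-1
  m12 ⊆ -1-0 [E]
  m15 ⊆ --11,-11-,1-1-
E = {-1-0, 0-00, 1-1-}
Petrick residual → --11
Cover = cd + bd' + a'c'd' + ac  |cover|=4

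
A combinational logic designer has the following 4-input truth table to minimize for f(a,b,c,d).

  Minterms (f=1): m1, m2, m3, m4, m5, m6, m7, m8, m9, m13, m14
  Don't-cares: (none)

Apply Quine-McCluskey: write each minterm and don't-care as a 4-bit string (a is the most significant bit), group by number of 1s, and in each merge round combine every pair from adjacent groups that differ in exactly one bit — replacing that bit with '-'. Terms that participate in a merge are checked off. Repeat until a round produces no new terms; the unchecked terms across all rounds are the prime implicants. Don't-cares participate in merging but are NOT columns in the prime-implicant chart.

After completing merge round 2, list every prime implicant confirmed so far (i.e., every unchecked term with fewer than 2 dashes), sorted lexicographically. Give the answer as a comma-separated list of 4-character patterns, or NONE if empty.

Round 0: 0001✓ 0010✓ 0011✓ 0100✓ 0101✓ 0110✓ 0111✓ 1000✓ 1001✓ 1101✓ 1110✓
Round 1: -001✓ -101✓ -110 0-01✓ 0-10✓ 0-11✓ 00-1✓ 001-✓ 01-0✓ 01-1✓ 010-✓ 011-✓ 1-01✓ 100-
Round 2: --01 0--1 0-1- 01--
PIs = {--01, -110, 0--1, 0-1-, 01--, 100-}

-110, 100-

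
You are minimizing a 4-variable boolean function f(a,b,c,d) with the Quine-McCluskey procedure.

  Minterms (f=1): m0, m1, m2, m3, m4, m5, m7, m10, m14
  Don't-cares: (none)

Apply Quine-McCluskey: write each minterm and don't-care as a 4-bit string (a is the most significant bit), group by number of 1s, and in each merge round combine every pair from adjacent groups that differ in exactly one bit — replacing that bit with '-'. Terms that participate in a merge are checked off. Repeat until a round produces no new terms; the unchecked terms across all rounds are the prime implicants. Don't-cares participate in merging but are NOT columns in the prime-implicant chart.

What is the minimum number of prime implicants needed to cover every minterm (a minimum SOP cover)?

4

size-2^0 implicants → 0000(✓)  0001(✓)  0010(✓)  0011(✓)  0100(✓)  0101(✓)  0111(✓)  1010(✓)  1110(✓)
size-2^1 implicants → -010  0-00(✓)  0-01(✓)  0-11(✓)  00-0(✓)  00-1(✓)  000-(✓)  001-(✓)  01-1(✓)  010-(✓)  1-10
size-2^2 implicants → 0--1  0-0-  00--
Unchecked terms (primes): -010, 0--1, 0-0-, 00--, 1-10
Minterm coverage:
  m0 ⊆ 0-0-,00--
  m1 ⊆ 0--1,0-0-,00--
  m2 ⊆ -010,00--
  m3 ⊆ 0--1,00--
  m4 ⊆ 0-0- [E]
  m5 ⊆ 0--1,0-0-
  m7 ⊆ 0--1 [E]
  m10 ⊆ -010,1-10
  m14 ⊆ 1-10 [E]
E = {0--1, 0-0-, 1-10}
Petrick residual → -010
Cover = b'cd' + a'd + a'c' + acd'  |cover|=4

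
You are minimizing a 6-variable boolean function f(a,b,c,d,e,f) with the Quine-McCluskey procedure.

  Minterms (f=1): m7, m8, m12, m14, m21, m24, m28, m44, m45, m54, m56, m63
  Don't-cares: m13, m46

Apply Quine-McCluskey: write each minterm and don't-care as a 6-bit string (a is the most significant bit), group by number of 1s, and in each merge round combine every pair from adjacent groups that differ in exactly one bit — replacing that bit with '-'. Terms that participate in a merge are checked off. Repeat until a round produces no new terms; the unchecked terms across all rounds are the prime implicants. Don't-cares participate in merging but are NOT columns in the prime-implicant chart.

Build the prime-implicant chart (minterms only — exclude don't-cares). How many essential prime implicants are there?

8

[col 0] 000111, 001000*, 001100*, 001101*, 001110*, 010101, 011000*, 011100*, 101100*, 101101*, 101110*, 110110, 111000*, 111111
[col 1] -01100*, -01101*, -01110*, -11000, 0-1000*, 0-1100*, 001-00*, 0011-0*, 00110-*, 011-00*, 1011-0*, 10110-*
[col 2] -011-0, -0110-, 0-1-00
Prime implicants: -011-0, -0110-, -11000, 0-1-00, 000111, 010101, 110110, 111111
PI chart (minterm → PIs covering it):
  7 | 000111  (sole → essential)
  8 | 0-1-00  (sole → essential)
  12 | -011-0,-0110-,0-1-00
  14 | -011-0  (sole → essential)
  21 | 010101  (sole → essential)
  24 | -11000,0-1-00
  28 | 0-1-00  (sole → essential)
  44 | -011-0,-0110-
  45 | -0110-  (sole → essential)
  54 | 110110  (sole → essential)
  56 | -11000  (sole → essential)
  63 | 111111  (sole → essential)
Essential prime implicants: -011-0, -0110-, -11000, 0-1-00, 000111, 010101, 110110, 111111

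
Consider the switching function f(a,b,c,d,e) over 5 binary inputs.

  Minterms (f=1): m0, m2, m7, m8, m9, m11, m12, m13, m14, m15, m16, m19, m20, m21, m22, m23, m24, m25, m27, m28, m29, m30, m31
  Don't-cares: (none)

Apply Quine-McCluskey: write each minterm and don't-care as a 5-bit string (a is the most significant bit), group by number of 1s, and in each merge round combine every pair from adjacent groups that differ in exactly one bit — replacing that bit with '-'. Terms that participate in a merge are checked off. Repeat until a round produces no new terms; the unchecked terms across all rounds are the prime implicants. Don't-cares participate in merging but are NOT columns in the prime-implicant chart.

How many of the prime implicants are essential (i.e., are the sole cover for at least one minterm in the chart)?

6

size-2^0 implicants → 00000(✓)  00010(✓)  00111(✓)  01000(✓)  01001(✓)  01011(✓)  01100(✓)  01101(✓)  01110(✓)  01111(✓)  10000(✓)  10011(✓)  10100(✓)  10101(✓)  10110(✓)  10111(✓)  11000(✓)  11001(✓)  11011(✓)  11100(✓)  11101(✓)  11110(✓)  11111(✓)
size-2^1 implicants → -0000(✓)  -0111(✓)  -1000(✓)  -1001(✓)  -1011(✓)  -1100(✓)  -1101(✓)  -1110(✓)  -1111(✓)  0-000(✓)  0-111(✓)  000-0  01-00(✓)  01-01(✓)  01-11(✓)  010-1(✓)  0100-(✓)  011-0(✓)  011-1(✓)  0110-(✓)  0111-(✓)  1-000(✓)  1-011(✓)  1-100(✓)  1-101(✓)  1-110(✓)  1-111(✓)  10-00(✓)  10-11(✓)  101-0(✓)  101-1(✓)  1010-(✓)  1011-(✓)  11-00(✓)  11-01(✓)  11-11(✓)  110-1(✓)  1100-(✓)  111-0(✓)  111-1(✓)  1110-(✓)  1111-(✓)
size-2^2 implicants → --000  --111  -1-00(✓)  -1-01(✓)  -1-11(✓)  -10-1(✓)  -100-(✓)  -11-0(✓)  -11-1(✓)  -110-(✓)  -111-(✓)  01--1(✓)  01-0-(✓)  011--(✓)  1--00  1--11  1-1-0(✓)  1-1-1(✓)  1-10-(✓)  1-11-(✓)  101--(✓)  11--1(✓)  11-0-(✓)  111--(✓)
size-2^3 implicants → -1--1  -1-0-  -11--  1-1--
Unchecked terms (primes): --000, --111, -1--1, -1-0-, -11--, 000-0, 1--00, 1--11, 1-1--
Minterm coverage:
  m0 ⊆ --000,000-0
  m2 ⊆ 000-0 [E]
  m7 ⊆ --111 [E]
  m8 ⊆ --000,-1-0-
  m9 ⊆ -1--1,-1-0-
  m11 ⊆ -1--1 [E]
  m12 ⊆ -1-0-,-11--
  m13 ⊆ -1--1,-1-0-,-11--
  m14 ⊆ -11-- [E]
  m15 ⊆ --111,-1--1,-11--
  m16 ⊆ --000,1--00
  m19 ⊆ 1--11 [E]
  m20 ⊆ 1--00,1-1--
  m21 ⊆ 1-1-- [E]
  m22 ⊆ 1-1-- [E]
  m23 ⊆ --111,1--11,1-1--
  m24 ⊆ --000,-1-0-,1--00
  m25 ⊆ -1--1,-1-0-
  m27 ⊆ -1--1,1--11
  m28 ⊆ -1-0-,-11--,1--00,1-1--
  m29 ⊆ -1--1,-1-0-,-11--,1-1--
  m30 ⊆ -11--,1-1--
  m31 ⊆ --111,-1--1,-11--,1--11,1-1--
E = {--111, -1--1, -11--, 000-0, 1--11, 1-1--}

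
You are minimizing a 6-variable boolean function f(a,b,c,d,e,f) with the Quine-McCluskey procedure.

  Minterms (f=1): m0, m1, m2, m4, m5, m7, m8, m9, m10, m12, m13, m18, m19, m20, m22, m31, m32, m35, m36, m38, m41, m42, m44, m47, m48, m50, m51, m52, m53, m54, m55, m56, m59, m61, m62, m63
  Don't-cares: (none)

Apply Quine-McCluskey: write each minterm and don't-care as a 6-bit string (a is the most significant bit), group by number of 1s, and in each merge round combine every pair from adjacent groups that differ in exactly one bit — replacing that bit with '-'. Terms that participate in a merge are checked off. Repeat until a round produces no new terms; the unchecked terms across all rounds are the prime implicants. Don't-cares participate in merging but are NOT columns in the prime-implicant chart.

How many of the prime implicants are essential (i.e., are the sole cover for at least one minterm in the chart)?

[col 0] 000000*, 000001*, 000010*, 000100*, 000101*, 000111*, 001000*, 001001*, 001010*, 001100*, 001101*, 010010*, 010011*, 010100*, 010110*, 011111*, 100000*, 100011*, 100100*, 100110*, 101001*, 101010*, 101100*, 101111*, 110000*, 110010*, 110011*, 110100*, 110101*, 110110*, 110111*, 111000*, 111011*, 111101*, 111110*, 111111*
[col 1] -00000*, -00100*, -01001, -01010, -01100*, -10010*, -10011*, -10100*, -10110*, -11111, 0-0010, 0-0100*, 00-000*, 00-001*, 00-010*, 00-100*, 00-101*, 000-00*, 000-01*, 0000-0*, 00000-*, 0001-1, 00010-*, 001-00*, 001-01*, 0010-0*, 00100-*, 00110-*, 010-10*, 01001-*, 0101-0*, 1-0000*, 1-0011, 1-0100*, 1-0110*, 1-1111, 10-100*, 100-00*, 1001-0*, 11-000, 11-011*, 11-101*, 11-110*, 11-111*, 110-00*, 110-10*, 110-11*, 1100-0*, 11001-*, 1101-0*, 1101-1*, 11010-*, 11011-*, 111-11*, 1111-1*, 11111-*
[col 2] --0100, -0-100, -00-00, -10-10, -1001-, -101-0, 00--00*, 00--01*, 00-0-0, 00-00-*, 00-10-*, 000-0-*, 001-0-*, 1-0-00, 1-01-0, 11--11, 11-1-1, 11-11-, 110--0, 110-1-, 1101--
[col 3] 00--0-
Prime implicants: --0100, -0-100, -00-00, -01001, -01010, -10-10, -1001-, -101-0, -11111, 0-0010, 00--0-, 00-0-0, 0001-1, 1-0-00, 1-0011, 1-01-0, 1-1111, 11--11, 11-000, 11-1-1, 11-11-, 110--0, 110-1-, 1101--
PI chart (minterm → PIs covering it):
  0 | -00-00,00--0-,00-0-0
  1 | 00--0-  (sole → essential)
  2 | 0-0010,00-0-0
  4 | --0100,-0-100,-00-00,00--0-
  5 | 00--0-,0001-1
  7 | 0001-1  (sole → essential)
  8 | 00--0-,00-0-0
  9 | -01001,00--0-
  10 | -01010,00-0-0
  12 | -0-100,00--0-
  13 | 00--0-  (sole → essential)
  18 | -10-10,-1001-,0-0010
  19 | -1001-  (sole → essential)
  20 | --0100,-101-0
  22 | -10-10,-101-0
  31 | -11111  (sole → essential)
  32 | -00-00,1-0-00
  35 | 1-0011  (sole → essential)
  36 | --0100,-0-100,-00-00,1-0-00,1-01-0
  38 | 1-01-0  (sole → essential)
  41 | -01001  (sole → essential)
  42 | -01010  (sole → essential)
  44 | -0-100  (sole → essential)
  47 | 1-1111  (sole → essential)
  48 | 1-0-00,11-000,110--0
  50 | -10-10,-1001-,110--0,110-1-
  51 | -1001-,1-0011,11--11,110-1-
  52 | --0100,-101-0,1-0-00,1-01-0,110--0,1101--
  53 | 11-1-1,1101--
  54 | -10-10,-101-0,1-01-0,11-11-,110--0,110-1-,1101--
  55 | 11--11,11-1-1,11-11-,110-1-,1101--
  56 | 11-000  (sole → essential)
  59 | 11--11  (sole → essential)
  61 | 11-1-1  (sole → essential)
  62 | 11-11-  (sole → essential)
  63 | -11111,1-1111,11--11,11-1-1,11-11-
Essential prime implicants: -0-100, -01001, -01010, -1001-, -11111, 00--0-, 0001-1, 1-0011, 1-01-0, 1-1111, 11--11, 11-000, 11-1-1, 11-11-

14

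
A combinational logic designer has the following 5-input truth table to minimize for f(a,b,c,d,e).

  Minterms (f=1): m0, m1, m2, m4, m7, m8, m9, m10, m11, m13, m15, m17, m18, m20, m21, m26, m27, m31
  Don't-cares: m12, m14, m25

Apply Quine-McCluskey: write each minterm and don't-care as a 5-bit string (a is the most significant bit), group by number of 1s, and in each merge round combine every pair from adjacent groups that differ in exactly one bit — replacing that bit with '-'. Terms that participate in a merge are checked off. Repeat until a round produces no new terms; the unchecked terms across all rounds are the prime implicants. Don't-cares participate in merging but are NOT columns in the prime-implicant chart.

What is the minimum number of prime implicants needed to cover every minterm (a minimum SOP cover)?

7

[col 0] 00000*, 00001*, 00010*, 00100*, 00111*, 01000*, 01001*, 01010*, 01011*, 01100*, 01101*, 01110*, 01111*, 10001*, 10010*, 10100*, 10101*, 11001*, 11010*, 11011*, 11111*
[col 1] -0001*, -0010*, -0100, -1001*, -1010*, -1011*, -1111*, 0-000*, 0-001*, 0-010*, 0-100*, 0-111, 00-00*, 000-0*, 0000-*, 01-00*, 01-01*, 01-10*, 01-11*, 010-0*, 010-1*, 0100-*, 0101-*, 011-0*, 011-1*, 0110-*, 0111-*, 1-001*, 1-010*, 10-01, 1010-, 11-11*, 110-1*, 1101-*
[col 2] --001, --010, -1-11, -10-1, -101-, 0--00, 0-0-0, 0-00-, 01--0*, 01--1*, 01-0-*, 01-1-*, 010--*, 011--*
[col 3] 01---
Prime implicants: --001, --010, -0100, -1-11, -10-1, -101-, 0--00, 0-0-0, 0-00-, 0-111, 01---, 10-01, 1010-
PI chart (minterm → PIs covering it):
  0 | 0--00,0-0-0,0-00-
  1 | --001,0-00-
  2 | --010,0-0-0
  4 | -0100,0--00
  7 | 0-111  (sole → essential)
  8 | 0--00,0-0-0,0-00-,01---
  9 | --001,-10-1,0-00-,01---
  10 | --010,-101-,0-0-0,01---
  11 | -1-11,-10-1,-101-,01---
  13 | 01---  (sole → essential)
  15 | -1-11,0-111,01---
  17 | --001,10-01
  18 | --010  (sole → essential)
  20 | -0100,1010-
  21 | 10-01,1010-
  26 | --010,-101-
  27 | -1-11,-10-1,-101-
  31 | -1-11  (sole → essential)
Essential prime implicants: --010, -1-11, 0-111, 01---
Petrick residual → --001, 0--00, 1010-
Minimum SOP uses 7 PIs: c'd'e + c'de' + bde + a'd'e' + a'cde + a'b + ab'cd'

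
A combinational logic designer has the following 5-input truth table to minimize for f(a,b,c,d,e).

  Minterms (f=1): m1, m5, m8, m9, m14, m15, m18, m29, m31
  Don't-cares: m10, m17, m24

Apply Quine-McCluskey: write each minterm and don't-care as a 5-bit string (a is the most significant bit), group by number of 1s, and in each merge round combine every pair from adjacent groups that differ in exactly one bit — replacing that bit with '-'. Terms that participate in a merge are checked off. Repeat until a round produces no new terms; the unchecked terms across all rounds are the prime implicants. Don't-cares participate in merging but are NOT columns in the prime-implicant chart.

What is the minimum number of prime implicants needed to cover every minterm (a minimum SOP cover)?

5

[col 0] 00001*, 00101*, 01000*, 01001*, 01010*, 01110*, 01111*, 10001*, 10010, 11000*, 11101*, 11111*
[col 1] -0001, -1000, -1111, 0-001, 00-01, 01-10, 010-0, 0100-, 0111-, 111-1
Prime implicants: -0001, -1000, -1111, 0-001, 00-01, 01-10, 010-0, 0100-, 0111-, 10010, 111-1
PI chart (minterm → PIs covering it):
  1 | -0001,0-001,00-01
  5 | 00-01  (sole → essential)
  8 | -1000,010-0,0100-
  9 | 0-001,0100-
  14 | 01-10,0111-
  15 | -1111,0111-
  18 | 10010  (sole → essential)
  29 | 111-1  (sole → essential)
  31 | -1111,111-1
Essential prime implicants: 00-01, 10010, 111-1
Petrick residual → 0100-, 0111-
Minimum SOP uses 5 PIs: a'b'd'e + a'bc'd' + a'bcd + ab'c'de' + abce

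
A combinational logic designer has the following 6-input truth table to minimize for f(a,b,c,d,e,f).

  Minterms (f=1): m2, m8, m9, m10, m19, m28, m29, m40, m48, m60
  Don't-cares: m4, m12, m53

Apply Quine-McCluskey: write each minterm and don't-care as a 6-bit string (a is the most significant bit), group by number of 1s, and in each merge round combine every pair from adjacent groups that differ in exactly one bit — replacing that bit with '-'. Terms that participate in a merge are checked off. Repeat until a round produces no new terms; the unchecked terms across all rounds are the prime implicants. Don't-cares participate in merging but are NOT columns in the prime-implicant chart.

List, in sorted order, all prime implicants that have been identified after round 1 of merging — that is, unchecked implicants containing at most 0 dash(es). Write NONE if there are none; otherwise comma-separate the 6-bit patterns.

Round 0: 000010✓ 000100✓ 001000✓ 001001✓ 001010✓ 001100✓ 010011 011100✓ 011101✓ 101000✓ 110000 110101 111100✓
Round 1: -01000 -11100 0-1100 00-010 00-100 001-00 0010-0 00100- 01110-
PIs = {-01000, -11100, 0-1100, 00-010, 00-100, 001-00, 0010-0, 00100-, 010011, 01110-, 110000, 110101}

010011, 110000, 110101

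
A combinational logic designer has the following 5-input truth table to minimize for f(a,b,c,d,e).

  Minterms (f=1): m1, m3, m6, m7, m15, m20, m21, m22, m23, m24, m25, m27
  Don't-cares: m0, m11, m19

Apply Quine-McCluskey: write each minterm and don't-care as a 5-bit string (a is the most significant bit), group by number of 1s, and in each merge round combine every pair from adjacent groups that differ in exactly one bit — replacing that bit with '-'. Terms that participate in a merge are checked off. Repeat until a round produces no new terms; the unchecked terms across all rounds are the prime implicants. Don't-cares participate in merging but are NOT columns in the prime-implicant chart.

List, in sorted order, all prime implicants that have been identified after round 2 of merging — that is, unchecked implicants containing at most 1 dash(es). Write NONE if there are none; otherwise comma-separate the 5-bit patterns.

000-1, 0000-, 110-1, 1100-

[col 0] 00000*, 00001*, 00011*, 00110*, 00111*, 01011*, 01111*, 10011*, 10100*, 10101*, 10110*, 10111*, 11000*, 11001*, 11011*
[col 1] -0011*, -0110*, -0111*, -1011*, 0-011*, 0-111*, 00-11*, 000-1, 0000-, 0011-*, 01-11*, 1-011*, 10-11*, 101-0*, 101-1*, 1010-*, 1011-*, 110-1, 1100-
[col 2] --011, -0-11, -011-, 0--11, 101--
Prime implicants: --011, -0-11, -011-, 0--11, 000-1, 0000-, 101--, 110-1, 1100-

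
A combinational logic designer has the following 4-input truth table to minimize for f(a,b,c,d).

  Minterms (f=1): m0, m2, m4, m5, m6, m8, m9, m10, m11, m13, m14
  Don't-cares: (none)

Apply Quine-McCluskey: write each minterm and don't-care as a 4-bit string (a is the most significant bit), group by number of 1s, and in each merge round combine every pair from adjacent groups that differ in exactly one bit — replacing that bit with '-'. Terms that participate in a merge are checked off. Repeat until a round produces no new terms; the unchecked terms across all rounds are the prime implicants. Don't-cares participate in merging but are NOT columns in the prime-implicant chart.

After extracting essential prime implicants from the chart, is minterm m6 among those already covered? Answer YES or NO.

YES

[col 0] 0000*, 0010*, 0100*, 0101*, 0110*, 1000*, 1001*, 1010*, 1011*, 1101*, 1110*
[col 1] -000*, -010*, -101, -110*, 0-00*, 0-10*, 00-0*, 01-0*, 010-, 1-01, 1-10*, 10-0*, 10-1*, 100-*, 101-*
[col 2] --10, -0-0, 0--0, 10--
Prime implicants: --10, -0-0, -101, 0--0, 010-, 1-01, 10--
PI chart (minterm → PIs covering it):
  0 | -0-0,0--0
  2 | --10,-0-0,0--0
  4 | 0--0,010-
  5 | -101,010-
  6 | --10,0--0
  8 | -0-0,10--
  9 | 1-01,10--
  10 | --10,-0-0,10--
  11 | 10--  (sole → essential)
  13 | -101,1-01
  14 | --10  (sole → essential)
Essential prime implicants: --10, 10--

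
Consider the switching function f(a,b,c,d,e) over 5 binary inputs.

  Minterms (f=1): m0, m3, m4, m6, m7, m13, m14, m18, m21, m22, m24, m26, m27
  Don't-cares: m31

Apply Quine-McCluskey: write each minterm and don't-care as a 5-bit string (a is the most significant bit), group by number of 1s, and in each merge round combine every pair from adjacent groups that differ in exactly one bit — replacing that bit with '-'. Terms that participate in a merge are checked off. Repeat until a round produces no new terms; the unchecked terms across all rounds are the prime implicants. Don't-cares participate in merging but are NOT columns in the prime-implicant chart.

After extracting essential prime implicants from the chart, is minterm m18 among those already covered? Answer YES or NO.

size-2^0 implicants → 00000(✓)  00011(✓)  00100(✓)  00110(✓)  00111(✓)  01101  01110(✓)  10010(✓)  10101  10110(✓)  11000(✓)  11010(✓)  11011(✓)  11111(✓)
size-2^1 implicants → -0110  0-110  00-00  00-11  001-0  0011-  1-010  10-10  11-11  110-0  1101-
Unchecked terms (primes): -0110, 0-110, 00-00, 00-11, 001-0, 0011-, 01101, 1-010, 10-10, 10101, 11-11, 110-0, 1101-
Minterm coverage:
  m0 ⊆ 00-00 [E]
  m3 ⊆ 00-11 [E]
  m4 ⊆ 00-00,001-0
  m6 ⊆ -0110,0-110,001-0,0011-
  m7 ⊆ 00-11,0011-
  m13 ⊆ 01101 [E]
  m14 ⊆ 0-110 [E]
  m18 ⊆ 1-010,10-10
  m21 ⊆ 10101 [E]
  m22 ⊆ -0110,10-10
  m24 ⊆ 110-0 [E]
  m26 ⊆ 1-010,110-0,1101-
  m27 ⊆ 11-11,1101-
E = {0-110, 00-00, 00-11, 01101, 10101, 110-0}

NO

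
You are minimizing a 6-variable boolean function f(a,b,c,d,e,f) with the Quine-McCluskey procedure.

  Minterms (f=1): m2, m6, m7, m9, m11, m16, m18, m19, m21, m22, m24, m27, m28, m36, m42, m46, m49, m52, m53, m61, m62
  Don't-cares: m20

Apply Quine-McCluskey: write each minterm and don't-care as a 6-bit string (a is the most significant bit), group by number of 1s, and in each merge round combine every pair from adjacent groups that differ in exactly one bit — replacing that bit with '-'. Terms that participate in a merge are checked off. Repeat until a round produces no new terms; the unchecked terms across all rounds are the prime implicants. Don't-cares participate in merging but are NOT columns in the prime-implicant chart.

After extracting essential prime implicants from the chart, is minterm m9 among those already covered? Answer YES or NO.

size-2^0 implicants → 000010(✓)  000110(✓)  000111(✓)  001001(✓)  001011(✓)  010000(✓)  010010(✓)  010011(✓)  010100(✓)  010101(✓)  010110(✓)  011000(✓)  011011(✓)  011100(✓)  100100(✓)  101010(✓)  101110(✓)  110001(✓)  110100(✓)  110101(✓)  111101(✓)  111110(✓)
size-2^1 implicants → -10100(✓)  -10101(✓)  0-0010(✓)  0-0110(✓)  0-1011  000-10(✓)  00011-  0010-1  01-000(✓)  01-011  01-100(✓)  010-00(✓)  010-10(✓)  0100-0(✓)  01001-  0101-0(✓)  01010-(✓)  011-00(✓)  1-0100  1-1110  101-10  11-101  110-01  11010-(✓)
size-2^2 implicants → -1010-  0-0-10  01--00  010--0
Unchecked terms (primes): -1010-, 0-0-10, 0-1011, 00011-, 0010-1, 01--00, 01-011, 010--0, 01001-, 1-0100, 1-1110, 101-10, 11-101, 110-01
Minterm coverage:
  m2 ⊆ 0-0-10 [E]
  m6 ⊆ 0-0-10,00011-
  m7 ⊆ 00011- [E]
  m9 ⊆ 0010-1 [E]
  m11 ⊆ 0-1011,0010-1
  m16 ⊆ 01--00,010--0
  m18 ⊆ 0-0-10,010--0,01001-
  m19 ⊆ 01-011,01001-
  m21 ⊆ -1010- [E]
  m22 ⊆ 0-0-10,010--0
  m24 ⊆ 01--00 [E]
  m27 ⊆ 0-1011,01-011
  m28 ⊆ 01--00 [E]
  m36 ⊆ 1-0100 [E]
  m42 ⊆ 101-10 [E]
  m46 ⊆ 1-1110,101-10
  m49 ⊆ 110-01 [E]
  m52 ⊆ -1010-,1-0100
  m53 ⊆ -1010-,11-101,110-01
  m61 ⊆ 11-101 [E]
  m62 ⊆ 1-1110 [E]
E = {-1010-, 0-0-10, 00011-, 0010-1, 01--00, 1-0100, 1-1110, 101-10, 11-101, 110-01}

YES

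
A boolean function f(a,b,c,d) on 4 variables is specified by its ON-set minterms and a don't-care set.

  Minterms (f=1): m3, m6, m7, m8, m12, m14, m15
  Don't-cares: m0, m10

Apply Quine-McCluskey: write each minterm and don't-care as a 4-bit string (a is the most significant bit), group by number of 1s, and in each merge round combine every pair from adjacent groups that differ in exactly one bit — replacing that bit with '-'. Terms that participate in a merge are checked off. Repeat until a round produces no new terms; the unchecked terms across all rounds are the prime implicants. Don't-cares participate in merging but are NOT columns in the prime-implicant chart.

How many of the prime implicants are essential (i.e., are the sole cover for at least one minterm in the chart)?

3

size-2^0 implicants → 0000(✓)  0011(✓)  0110(✓)  0111(✓)  1000(✓)  1010(✓)  1100(✓)  1110(✓)  1111(✓)
size-2^1 implicants → -000  -110(✓)  -111(✓)  0-11  011-(✓)  1-00(✓)  1-10(✓)  10-0(✓)  11-0(✓)  111-(✓)
size-2^2 implicants → -11-  1--0
Unchecked terms (primes): -000, -11-, 0-11, 1--0
Minterm coverage:
  m3 ⊆ 0-11 [E]
  m6 ⊆ -11- [E]
  m7 ⊆ -11-,0-11
  m8 ⊆ -000,1--0
  m12 ⊆ 1--0 [E]
  m14 ⊆ -11-,1--0
  m15 ⊆ -11- [E]
E = {-11-, 0-11, 1--0}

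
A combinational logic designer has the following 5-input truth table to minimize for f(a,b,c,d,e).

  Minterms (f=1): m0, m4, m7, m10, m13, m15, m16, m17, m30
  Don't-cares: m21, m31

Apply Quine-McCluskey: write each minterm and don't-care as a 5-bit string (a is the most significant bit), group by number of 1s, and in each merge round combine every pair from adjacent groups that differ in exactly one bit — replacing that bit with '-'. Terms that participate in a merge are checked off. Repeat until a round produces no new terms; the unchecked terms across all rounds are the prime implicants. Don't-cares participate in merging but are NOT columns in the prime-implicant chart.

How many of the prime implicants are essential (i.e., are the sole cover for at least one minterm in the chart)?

[col 0] 00000*, 00100*, 00111*, 01010, 01101*, 01111*, 10000*, 10001*, 10101*, 11110*, 11111*
[col 1] -0000, -1111, 0-111, 00-00, 011-1, 10-01, 1000-, 1111-
Prime implicants: -0000, -1111, 0-111, 00-00, 01010, 011-1, 10-01, 1000-, 1111-
PI chart (minterm → PIs covering it):
  0 | -0000,00-00
  4 | 00-00  (sole → essential)
  7 | 0-111  (sole → essential)
  10 | 01010  (sole → essential)
  13 | 011-1  (sole → essential)
  15 | -1111,0-111,011-1
  16 | -0000,1000-
  17 | 10-01,1000-
  30 | 1111-  (sole → essential)
Essential prime implicants: 0-111, 00-00, 01010, 011-1, 1111-

5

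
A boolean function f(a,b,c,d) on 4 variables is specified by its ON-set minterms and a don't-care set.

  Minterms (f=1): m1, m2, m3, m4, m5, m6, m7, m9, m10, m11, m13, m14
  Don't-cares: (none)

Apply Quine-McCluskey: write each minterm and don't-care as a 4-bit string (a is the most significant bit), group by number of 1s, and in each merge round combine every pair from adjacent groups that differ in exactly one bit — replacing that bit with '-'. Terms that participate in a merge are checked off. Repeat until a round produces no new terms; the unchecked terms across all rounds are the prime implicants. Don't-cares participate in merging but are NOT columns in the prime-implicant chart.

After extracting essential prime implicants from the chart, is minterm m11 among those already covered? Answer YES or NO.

NO

Round 0: 0001✓ 0010✓ 0011✓ 0100✓ 0101✓ 0110✓ 0111✓ 1001✓ 1010✓ 1011✓ 1101✓ 1110✓
Round 1: -001✓ -010✓ -011✓ -101✓ -110✓ 0-01✓ 0-10✓ 0-11✓ 00-1✓ 001-✓ 01-0✓ 01-1✓ 010-✓ 011-✓ 1-01✓ 1-10✓ 10-1✓ 101-✓
Round 2: --01 --10 -0-1 -01- 0--1 0-1- 01--
PIs = {--01, --10, -0-1, -01-, 0--1, 0-1-, 01--}
Coverage chart:
  m1: --01,-0-1,0--1
  m2: --10,-01-,0-1-
  m3: -0-1,-01-,0--1,0-1-
  m4: 01-- ←essential
  m5: --01,0--1,01--
  m6: --10,0-1-,01--
  m7: 0--1,0-1-,01--
  m9: --01,-0-1
  m10: --10,-01-
  m11: -0-1,-01-
  m13: --01 ←essential
  m14: --10 ←essential
Essential: --01, --10, 01--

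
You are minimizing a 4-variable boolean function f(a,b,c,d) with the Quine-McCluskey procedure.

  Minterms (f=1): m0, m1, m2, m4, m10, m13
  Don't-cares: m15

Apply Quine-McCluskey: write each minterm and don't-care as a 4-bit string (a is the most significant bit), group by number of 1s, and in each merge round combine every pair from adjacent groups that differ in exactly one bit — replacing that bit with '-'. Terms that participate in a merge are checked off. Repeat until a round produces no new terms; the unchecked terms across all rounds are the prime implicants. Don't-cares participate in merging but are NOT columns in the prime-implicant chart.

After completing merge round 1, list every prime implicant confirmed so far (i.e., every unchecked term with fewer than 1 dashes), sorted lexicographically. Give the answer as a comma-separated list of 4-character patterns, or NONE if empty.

NONE

[col 0] 0000*, 0001*, 0010*, 0100*, 1010*, 1101*, 1111*
[col 1] -010, 0-00, 00-0, 000-, 11-1
Prime implicants: -010, 0-00, 00-0, 000-, 11-1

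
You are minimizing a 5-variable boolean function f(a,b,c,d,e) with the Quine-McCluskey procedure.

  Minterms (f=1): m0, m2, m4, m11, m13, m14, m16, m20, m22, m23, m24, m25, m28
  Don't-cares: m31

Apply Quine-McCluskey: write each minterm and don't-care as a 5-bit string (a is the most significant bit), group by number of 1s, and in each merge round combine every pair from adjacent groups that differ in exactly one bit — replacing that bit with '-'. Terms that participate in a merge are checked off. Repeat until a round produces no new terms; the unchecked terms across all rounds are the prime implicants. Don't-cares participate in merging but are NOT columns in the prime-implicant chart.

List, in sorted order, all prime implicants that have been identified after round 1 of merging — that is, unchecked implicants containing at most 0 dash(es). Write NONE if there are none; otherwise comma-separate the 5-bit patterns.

size-2^0 implicants → 00000(✓)  00010(✓)  00100(✓)  01011  01101  01110  10000(✓)  10100(✓)  10110(✓)  10111(✓)  11000(✓)  11001(✓)  11100(✓)  11111(✓)
size-2^1 implicants → -0000(✓)  -0100(✓)  00-00(✓)  000-0  1-000(✓)  1-100(✓)  1-111  10-00(✓)  101-0  1011-  11-00(✓)  1100-
size-2^2 implicants → -0-00  1--00
Unchecked terms (primes): -0-00, 000-0, 01011, 01101, 01110, 1--00, 1-111, 101-0, 1011-, 1100-

01011, 01101, 01110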